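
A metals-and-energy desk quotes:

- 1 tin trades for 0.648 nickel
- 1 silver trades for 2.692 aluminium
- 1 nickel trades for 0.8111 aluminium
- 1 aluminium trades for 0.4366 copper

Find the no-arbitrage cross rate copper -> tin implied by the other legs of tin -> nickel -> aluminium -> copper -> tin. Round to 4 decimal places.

Known legs of the cycle: 0.648 × 0.8111 × 0.4366 = 0.22947381648
For no arbitrage the full-cycle product must be 1, so the missing rate is 1 / 0.22947381648 ≈ 4.357796.

4.3578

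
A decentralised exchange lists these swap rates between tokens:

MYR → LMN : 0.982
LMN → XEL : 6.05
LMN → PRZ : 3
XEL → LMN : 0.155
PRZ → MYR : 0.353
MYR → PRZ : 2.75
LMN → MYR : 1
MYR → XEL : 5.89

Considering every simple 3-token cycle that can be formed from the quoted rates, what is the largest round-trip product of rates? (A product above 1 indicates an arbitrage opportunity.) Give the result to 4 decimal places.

1.0399

PRZ→MYR→LMN→PRZ: 0.353 × 0.982 × 3 = 1.03994
MYR→XEL→LMN→MYR: 5.89 × 0.155 × 1 = 0.91295
Maximum is PRZ→MYR→LMN→PRZ at 1.0399; arbitrage exists.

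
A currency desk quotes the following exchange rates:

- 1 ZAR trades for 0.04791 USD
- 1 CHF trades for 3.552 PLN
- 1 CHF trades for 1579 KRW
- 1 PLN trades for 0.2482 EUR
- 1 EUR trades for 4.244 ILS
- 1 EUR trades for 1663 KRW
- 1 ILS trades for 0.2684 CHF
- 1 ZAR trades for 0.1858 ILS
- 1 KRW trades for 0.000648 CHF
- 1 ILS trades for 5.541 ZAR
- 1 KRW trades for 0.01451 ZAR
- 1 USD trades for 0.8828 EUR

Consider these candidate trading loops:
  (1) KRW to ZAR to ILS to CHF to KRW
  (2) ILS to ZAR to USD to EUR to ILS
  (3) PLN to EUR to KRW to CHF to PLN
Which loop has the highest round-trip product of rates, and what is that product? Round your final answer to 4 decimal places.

(1) 0.01451 × 0.1858 × 0.2684 × 1579 = 1.14256
(2) 5.541 × 0.04791 × 0.8828 × 4.244 = 0.99461
(3) 0.2482 × 1663 × 0.000648 × 3.552 = 0.95004
Highest is cycle (1) at 1.1426 (>1, arbitrage).

1.1426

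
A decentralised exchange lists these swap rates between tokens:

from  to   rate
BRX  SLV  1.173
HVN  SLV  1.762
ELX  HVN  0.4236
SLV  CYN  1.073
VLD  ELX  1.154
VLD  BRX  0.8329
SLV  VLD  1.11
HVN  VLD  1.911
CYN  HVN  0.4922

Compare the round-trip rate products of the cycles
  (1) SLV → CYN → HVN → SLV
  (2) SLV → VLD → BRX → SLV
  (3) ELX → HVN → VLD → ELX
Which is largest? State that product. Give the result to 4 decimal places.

1.0845

(1) 1.073 × 0.4922 × 1.762 = 0.93057
(2) 1.11 × 0.8329 × 1.173 = 1.08446
(3) 0.4236 × 1.911 × 1.154 = 0.93416
Highest is cycle (2) at 1.0845 (>1, arbitrage).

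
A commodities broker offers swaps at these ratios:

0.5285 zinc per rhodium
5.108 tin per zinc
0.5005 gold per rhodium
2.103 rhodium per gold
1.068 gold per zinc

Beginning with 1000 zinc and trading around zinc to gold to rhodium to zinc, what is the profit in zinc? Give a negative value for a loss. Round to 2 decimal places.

1000 zinc × 1.068 = 1068 gold
1068 gold × 2.103 = 2246.004 rhodium
2246.004 rhodium × 0.5285 = 1187.013114 zinc
Net change: 1187.013114 − 1000 = 187.013114 zinc

187.01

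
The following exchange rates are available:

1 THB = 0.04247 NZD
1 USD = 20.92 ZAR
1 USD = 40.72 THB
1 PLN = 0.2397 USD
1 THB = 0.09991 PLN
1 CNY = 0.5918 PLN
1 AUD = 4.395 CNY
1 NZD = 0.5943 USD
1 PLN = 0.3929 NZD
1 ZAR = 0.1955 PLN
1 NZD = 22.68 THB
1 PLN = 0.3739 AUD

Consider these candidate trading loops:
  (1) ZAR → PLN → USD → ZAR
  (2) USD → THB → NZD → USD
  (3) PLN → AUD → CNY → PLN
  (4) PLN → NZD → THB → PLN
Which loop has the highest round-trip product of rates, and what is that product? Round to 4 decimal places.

1.0278

(1) 0.1955 × 0.2397 × 20.92 = 0.98034
(2) 40.72 × 0.04247 × 0.5943 = 1.02777
(3) 0.3739 × 4.395 × 0.5918 = 0.97250
(4) 0.3929 × 22.68 × 0.09991 = 0.89030
Highest is cycle (2) at 1.0278 (>1, arbitrage).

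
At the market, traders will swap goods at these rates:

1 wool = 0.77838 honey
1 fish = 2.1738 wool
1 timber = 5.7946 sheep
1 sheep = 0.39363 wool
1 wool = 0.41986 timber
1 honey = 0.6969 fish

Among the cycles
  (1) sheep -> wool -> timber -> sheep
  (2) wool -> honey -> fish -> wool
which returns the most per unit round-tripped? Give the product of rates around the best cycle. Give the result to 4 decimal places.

1.1792

(1) 0.39363 × 0.41986 × 5.7946 = 0.95767
(2) 0.77838 × 0.6969 × 2.1738 = 1.17918
Highest is cycle (2) at 1.1792 (>1, arbitrage).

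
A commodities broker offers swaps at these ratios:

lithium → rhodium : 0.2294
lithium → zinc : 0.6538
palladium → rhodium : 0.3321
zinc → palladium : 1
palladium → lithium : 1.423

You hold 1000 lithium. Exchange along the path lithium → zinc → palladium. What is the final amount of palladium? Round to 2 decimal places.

653.80

1000 lithium × 0.6538 = 653.8 zinc
653.8 zinc × 1 = 653.8 palladium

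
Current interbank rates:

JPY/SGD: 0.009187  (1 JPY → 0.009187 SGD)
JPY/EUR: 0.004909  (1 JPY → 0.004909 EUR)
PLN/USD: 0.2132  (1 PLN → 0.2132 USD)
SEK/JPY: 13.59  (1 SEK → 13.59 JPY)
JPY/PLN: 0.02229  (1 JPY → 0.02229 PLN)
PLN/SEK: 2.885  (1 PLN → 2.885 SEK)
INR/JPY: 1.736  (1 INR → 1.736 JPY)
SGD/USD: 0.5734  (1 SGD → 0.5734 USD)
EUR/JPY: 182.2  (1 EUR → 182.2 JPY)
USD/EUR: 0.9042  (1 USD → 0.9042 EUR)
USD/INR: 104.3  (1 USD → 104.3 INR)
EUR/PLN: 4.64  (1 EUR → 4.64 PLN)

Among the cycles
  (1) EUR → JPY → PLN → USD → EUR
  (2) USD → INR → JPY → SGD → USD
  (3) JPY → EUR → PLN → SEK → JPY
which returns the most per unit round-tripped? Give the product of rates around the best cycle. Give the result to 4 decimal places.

0.9538

(1) 182.2 × 0.02229 × 0.2132 × 0.9042 = 0.78291
(2) 104.3 × 1.736 × 0.009187 × 0.5734 = 0.95382
(3) 0.004909 × 4.64 × 2.885 × 13.59 = 0.89305
Highest is cycle (2) at 0.9538 (≤1, no arbitrage).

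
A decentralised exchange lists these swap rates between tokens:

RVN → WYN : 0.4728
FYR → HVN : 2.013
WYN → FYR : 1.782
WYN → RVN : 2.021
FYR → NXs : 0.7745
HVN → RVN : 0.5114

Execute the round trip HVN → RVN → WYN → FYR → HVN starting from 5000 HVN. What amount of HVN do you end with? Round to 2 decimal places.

4336.70

5000 HVN × 0.5114 = 2557 RVN
2557 RVN × 0.4728 = 1208.9496 WYN
1208.9496 WYN × 1.782 = 2154.3481872 FYR
2154.3481872 FYR × 2.013 = 4336.7029008336 HVN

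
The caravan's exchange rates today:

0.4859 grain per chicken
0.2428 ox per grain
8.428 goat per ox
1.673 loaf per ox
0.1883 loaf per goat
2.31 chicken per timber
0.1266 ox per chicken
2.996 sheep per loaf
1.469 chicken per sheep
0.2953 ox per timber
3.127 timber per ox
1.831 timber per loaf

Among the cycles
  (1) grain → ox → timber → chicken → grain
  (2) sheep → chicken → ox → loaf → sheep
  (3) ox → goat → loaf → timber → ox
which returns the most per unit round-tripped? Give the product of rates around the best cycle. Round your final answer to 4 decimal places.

(1) 0.2428 × 3.127 × 2.31 × 0.4859 = 0.85219
(2) 1.469 × 0.1266 × 1.673 × 2.996 = 0.93217
(3) 8.428 × 0.1883 × 1.831 × 0.2953 = 0.85808
Highest is cycle (2) at 0.9322 (≤1, no arbitrage).

0.9322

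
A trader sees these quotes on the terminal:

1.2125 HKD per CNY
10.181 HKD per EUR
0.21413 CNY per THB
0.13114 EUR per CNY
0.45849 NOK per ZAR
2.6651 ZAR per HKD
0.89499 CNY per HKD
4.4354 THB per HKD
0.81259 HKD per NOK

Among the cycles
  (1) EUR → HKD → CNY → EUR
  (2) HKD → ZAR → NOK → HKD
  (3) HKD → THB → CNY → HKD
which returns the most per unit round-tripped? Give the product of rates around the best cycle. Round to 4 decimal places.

(1) 10.181 × 0.89499 × 0.13114 = 1.19493
(2) 2.6651 × 0.45849 × 0.81259 = 0.99292
(3) 4.4354 × 0.21413 × 1.2125 = 1.15157
Highest is cycle (1) at 1.1949 (>1, arbitrage).

1.1949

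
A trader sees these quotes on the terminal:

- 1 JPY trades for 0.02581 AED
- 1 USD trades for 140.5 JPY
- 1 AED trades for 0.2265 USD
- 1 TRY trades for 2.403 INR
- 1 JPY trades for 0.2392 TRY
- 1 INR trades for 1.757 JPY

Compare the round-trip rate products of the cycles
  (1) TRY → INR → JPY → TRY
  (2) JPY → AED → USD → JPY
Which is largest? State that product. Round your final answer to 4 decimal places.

(1) 2.403 × 1.757 × 0.2392 = 1.00992
(2) 0.02581 × 0.2265 × 140.5 = 0.82136
Highest is cycle (1) at 1.0099 (>1, arbitrage).

1.0099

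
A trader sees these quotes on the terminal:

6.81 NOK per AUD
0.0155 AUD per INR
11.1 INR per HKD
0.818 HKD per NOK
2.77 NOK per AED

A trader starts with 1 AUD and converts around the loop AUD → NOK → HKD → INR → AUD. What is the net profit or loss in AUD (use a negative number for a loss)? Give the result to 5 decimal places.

-0.04158

1 AUD × 6.81 = 6.81 NOK
6.81 NOK × 0.818 = 5.57058 HKD
5.57058 HKD × 11.1 = 61.833438 INR
61.833438 INR × 0.0155 = 0.958418289 AUD
Net change: 0.958418289 − 1 = -0.041581711 AUD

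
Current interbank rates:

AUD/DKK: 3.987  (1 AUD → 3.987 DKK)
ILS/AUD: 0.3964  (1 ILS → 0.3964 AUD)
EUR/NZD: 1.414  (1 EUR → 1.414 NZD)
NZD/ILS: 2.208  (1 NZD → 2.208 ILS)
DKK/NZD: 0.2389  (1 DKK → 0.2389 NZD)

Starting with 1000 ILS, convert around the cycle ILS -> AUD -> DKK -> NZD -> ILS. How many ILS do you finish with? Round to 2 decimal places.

833.67

1000 ILS × 0.3964 = 396.4 AUD
396.4 AUD × 3.987 = 1580.4468 DKK
1580.4468 DKK × 0.2389 = 377.56874052 NZD
377.56874052 NZD × 2.208 = 833.67177906816 ILS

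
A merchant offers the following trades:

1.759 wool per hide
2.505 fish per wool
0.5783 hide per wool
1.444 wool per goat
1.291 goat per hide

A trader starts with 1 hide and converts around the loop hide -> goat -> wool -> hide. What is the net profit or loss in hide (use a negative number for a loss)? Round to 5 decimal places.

1 hide × 1.291 = 1.291 goat
1.291 goat × 1.444 = 1.864204 wool
1.864204 wool × 0.5783 = 1.0780691732 hide
Net change: 1.0780691732 − 1 = 0.0780691732 hide

0.07807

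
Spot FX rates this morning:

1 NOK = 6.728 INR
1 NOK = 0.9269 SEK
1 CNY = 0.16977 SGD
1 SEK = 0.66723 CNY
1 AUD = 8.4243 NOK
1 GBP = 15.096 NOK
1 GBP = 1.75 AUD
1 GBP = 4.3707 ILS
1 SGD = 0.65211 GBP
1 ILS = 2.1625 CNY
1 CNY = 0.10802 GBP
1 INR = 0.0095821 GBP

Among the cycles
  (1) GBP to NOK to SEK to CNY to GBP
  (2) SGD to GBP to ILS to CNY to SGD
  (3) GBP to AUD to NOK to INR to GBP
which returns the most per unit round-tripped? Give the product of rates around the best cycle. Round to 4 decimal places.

(1) 15.096 × 0.9269 × 0.66723 × 0.10802 = 1.00850
(2) 0.65211 × 4.3707 × 2.1625 × 0.16977 = 1.04638
(3) 1.75 × 8.4243 × 6.728 × 0.0095821 = 0.95043
Highest is cycle (2) at 1.0464 (>1, arbitrage).

1.0464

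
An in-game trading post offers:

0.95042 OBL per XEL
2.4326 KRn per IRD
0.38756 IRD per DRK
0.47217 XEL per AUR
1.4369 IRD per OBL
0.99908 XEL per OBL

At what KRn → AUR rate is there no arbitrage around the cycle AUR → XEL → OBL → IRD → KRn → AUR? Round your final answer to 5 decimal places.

0.63751

Known legs of the cycle: 0.47217 × 0.95042 × 1.4369 × 2.4326 = 1.568596364121405516
For no arbitrage the full-cycle product must be 1, so the missing rate is 1 / 1.568596364121405516 ≈ 0.6375126.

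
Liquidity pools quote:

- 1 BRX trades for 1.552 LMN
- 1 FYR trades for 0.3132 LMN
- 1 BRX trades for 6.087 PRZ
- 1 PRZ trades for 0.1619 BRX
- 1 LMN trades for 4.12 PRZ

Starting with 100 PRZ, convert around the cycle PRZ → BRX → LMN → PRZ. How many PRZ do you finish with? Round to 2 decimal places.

103.52

100 PRZ × 0.1619 = 16.19 BRX
16.19 BRX × 1.552 = 25.12688 LMN
25.12688 LMN × 4.12 = 103.5227456 PRZ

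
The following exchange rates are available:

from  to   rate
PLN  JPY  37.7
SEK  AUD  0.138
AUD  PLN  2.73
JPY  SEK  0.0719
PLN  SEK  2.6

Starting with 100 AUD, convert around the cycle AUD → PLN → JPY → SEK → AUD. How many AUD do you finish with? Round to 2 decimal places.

100 AUD × 2.73 = 273 PLN
273 PLN × 37.7 = 10292.1 JPY
10292.1 JPY × 0.0719 = 740.00199 SEK
740.00199 SEK × 0.138 = 102.12027462 AUD

102.12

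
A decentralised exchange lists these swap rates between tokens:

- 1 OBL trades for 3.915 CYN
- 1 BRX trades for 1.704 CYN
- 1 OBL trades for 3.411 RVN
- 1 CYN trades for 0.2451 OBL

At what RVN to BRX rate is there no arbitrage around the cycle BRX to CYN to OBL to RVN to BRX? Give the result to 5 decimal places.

Known legs of the cycle: 1.704 × 0.2451 × 3.411 = 1.4246055144
For no arbitrage the full-cycle product must be 1, so the missing rate is 1 / 1.4246055144 ≈ 0.7019487.

0.70195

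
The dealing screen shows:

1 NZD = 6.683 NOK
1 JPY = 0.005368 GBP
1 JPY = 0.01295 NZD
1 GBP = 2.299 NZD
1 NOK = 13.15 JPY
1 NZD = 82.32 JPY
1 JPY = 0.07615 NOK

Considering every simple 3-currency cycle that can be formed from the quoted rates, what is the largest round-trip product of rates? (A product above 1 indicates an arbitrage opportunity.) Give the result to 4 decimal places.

1.1381

NOK→JPY→NZD→NOK: 13.15 × 0.01295 × 6.683 = 1.13806
GBP→NZD→JPY→GBP: 2.299 × 82.32 × 0.005368 = 1.01591
Maximum is NOK→JPY→NZD→NOK at 1.1381; arbitrage exists.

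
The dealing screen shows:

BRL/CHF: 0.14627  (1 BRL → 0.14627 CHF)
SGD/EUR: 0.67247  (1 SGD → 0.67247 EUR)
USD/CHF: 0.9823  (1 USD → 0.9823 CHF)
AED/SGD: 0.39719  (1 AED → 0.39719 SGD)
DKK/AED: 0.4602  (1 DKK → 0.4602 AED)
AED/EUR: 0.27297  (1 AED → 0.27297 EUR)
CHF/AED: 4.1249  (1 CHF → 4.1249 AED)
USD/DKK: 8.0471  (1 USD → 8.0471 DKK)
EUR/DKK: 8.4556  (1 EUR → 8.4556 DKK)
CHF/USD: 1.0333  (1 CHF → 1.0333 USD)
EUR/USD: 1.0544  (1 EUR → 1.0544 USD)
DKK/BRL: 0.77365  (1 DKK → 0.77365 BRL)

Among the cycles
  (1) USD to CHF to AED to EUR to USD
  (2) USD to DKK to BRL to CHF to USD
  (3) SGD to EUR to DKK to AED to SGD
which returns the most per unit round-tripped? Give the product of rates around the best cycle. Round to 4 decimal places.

(1) 0.9823 × 4.1249 × 0.27297 × 1.0544 = 1.16621
(2) 8.0471 × 0.77365 × 0.14627 × 1.0333 = 0.94095
(3) 0.67247 × 8.4556 × 0.4602 × 0.39719 = 1.03935
Highest is cycle (1) at 1.1662 (>1, arbitrage).

1.1662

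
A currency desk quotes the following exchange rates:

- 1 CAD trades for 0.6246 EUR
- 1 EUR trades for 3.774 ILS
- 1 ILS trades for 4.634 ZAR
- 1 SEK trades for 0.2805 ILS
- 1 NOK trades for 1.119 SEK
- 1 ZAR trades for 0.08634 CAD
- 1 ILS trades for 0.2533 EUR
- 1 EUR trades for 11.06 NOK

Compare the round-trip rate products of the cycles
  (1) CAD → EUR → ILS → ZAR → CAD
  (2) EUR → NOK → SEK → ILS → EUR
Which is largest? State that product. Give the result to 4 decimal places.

(1) 0.6246 × 3.774 × 4.634 × 0.08634 = 0.94313
(2) 11.06 × 1.119 × 0.2805 × 0.2533 = 0.87933
Highest is cycle (1) at 0.9431 (≤1, no arbitrage).

0.9431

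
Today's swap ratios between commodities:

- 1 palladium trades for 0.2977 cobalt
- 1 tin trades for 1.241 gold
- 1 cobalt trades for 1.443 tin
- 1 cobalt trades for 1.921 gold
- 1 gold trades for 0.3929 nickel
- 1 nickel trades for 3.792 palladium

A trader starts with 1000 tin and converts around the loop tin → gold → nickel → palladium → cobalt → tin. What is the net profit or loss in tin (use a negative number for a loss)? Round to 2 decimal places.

1000 tin × 1.241 = 1241 gold
1241 gold × 0.3929 = 487.5889 nickel
487.5889 nickel × 3.792 = 1848.9371088 palladium
1848.9371088 palladium × 0.2977 = 550.42857728976 cobalt
550.42857728976 cobalt × 1.443 = 794.26843702912368 tin
Net change: 794.26843702912368 − 1000 = -205.73156297087632 tin

-205.73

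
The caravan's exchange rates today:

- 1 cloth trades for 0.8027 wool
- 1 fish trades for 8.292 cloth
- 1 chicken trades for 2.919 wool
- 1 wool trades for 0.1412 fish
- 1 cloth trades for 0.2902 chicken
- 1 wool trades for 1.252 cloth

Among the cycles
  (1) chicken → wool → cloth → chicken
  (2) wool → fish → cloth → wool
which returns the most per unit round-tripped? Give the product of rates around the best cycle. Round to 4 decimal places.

(1) 2.919 × 1.252 × 0.2902 = 1.06056
(2) 0.1412 × 8.292 × 0.8027 = 0.93983
Highest is cycle (1) at 1.0606 (>1, arbitrage).

1.0606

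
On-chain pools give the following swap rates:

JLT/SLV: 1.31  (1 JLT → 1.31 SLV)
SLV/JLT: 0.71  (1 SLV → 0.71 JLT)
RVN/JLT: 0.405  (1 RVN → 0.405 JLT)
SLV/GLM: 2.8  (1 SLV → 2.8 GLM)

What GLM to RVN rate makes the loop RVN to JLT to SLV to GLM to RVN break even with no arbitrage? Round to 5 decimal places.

0.67316

Known legs of the cycle: 0.405 × 1.31 × 2.8 = 1.48554
For no arbitrage the full-cycle product must be 1, so the missing rate is 1 / 1.48554 ≈ 0.6731559.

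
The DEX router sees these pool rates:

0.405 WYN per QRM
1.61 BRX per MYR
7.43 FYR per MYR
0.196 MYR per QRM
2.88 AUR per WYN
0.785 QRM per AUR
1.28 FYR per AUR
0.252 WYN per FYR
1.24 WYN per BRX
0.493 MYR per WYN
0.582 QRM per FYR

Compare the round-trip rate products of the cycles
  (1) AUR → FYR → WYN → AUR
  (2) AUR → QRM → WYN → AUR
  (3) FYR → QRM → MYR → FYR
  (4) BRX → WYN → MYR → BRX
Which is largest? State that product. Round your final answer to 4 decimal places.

0.9842

(1) 1.28 × 0.252 × 2.88 = 0.92897
(2) 0.785 × 0.405 × 2.88 = 0.91562
(3) 0.582 × 0.196 × 7.43 = 0.84755
(4) 1.24 × 0.493 × 1.61 = 0.98423
Highest is cycle (4) at 0.9842 (≤1, no arbitrage).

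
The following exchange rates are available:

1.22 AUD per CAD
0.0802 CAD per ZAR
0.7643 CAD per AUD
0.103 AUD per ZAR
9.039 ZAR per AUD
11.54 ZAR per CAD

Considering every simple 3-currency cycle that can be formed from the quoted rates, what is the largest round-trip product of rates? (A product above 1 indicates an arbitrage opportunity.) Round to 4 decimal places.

CAD→ZAR→AUD→CAD: 11.54 × 0.103 × 0.7643 = 0.90846
CAD→AUD→ZAR→CAD: 1.22 × 9.039 × 0.0802 = 0.88441
Maximum is CAD→ZAR→AUD→CAD at 0.9085; no arbitrage — every cycle loses value.

0.9085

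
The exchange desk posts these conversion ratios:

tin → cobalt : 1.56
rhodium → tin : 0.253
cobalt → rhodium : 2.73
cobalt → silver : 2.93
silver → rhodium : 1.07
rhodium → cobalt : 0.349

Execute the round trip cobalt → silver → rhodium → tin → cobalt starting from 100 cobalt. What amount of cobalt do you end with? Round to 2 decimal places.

100 cobalt × 2.93 = 293 silver
293 silver × 1.07 = 313.51 rhodium
313.51 rhodium × 0.253 = 79.31803 tin
79.31803 tin × 1.56 = 123.7361268 cobalt

123.74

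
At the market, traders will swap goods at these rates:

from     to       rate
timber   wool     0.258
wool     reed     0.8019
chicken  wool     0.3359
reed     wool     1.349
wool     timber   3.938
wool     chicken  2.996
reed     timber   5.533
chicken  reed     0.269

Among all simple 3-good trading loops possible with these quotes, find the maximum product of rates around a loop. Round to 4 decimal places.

1.1447

wool→reed→timber→wool: 0.8019 × 5.533 × 0.258 = 1.14472
wool→chicken→reed→wool: 2.996 × 0.269 × 1.349 = 1.08719
Maximum is wool→reed→timber→wool at 1.1447; arbitrage exists.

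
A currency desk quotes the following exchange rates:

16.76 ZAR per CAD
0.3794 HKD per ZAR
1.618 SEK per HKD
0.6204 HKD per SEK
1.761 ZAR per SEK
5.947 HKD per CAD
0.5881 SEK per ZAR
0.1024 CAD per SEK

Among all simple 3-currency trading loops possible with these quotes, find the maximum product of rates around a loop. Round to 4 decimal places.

1.0810

SEK→ZAR→HKD→SEK: 1.761 × 0.3794 × 1.618 = 1.08102
CAD→ZAR→SEK→CAD: 16.76 × 0.5881 × 0.1024 = 1.00931
CAD→HKD→SEK→CAD: 5.947 × 1.618 × 0.1024 = 0.98532
Maximum is SEK→ZAR→HKD→SEK at 1.0810; arbitrage exists.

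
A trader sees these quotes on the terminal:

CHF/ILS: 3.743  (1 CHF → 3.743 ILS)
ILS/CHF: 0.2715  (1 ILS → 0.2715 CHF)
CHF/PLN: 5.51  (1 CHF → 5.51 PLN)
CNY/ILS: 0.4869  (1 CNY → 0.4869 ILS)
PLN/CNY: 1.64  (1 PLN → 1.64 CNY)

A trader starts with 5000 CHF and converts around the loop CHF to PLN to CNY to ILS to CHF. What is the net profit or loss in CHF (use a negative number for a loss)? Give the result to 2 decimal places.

5000 CHF × 5.51 = 27550 PLN
27550 PLN × 1.64 = 45182 CNY
45182 CNY × 0.4869 = 21999.1158 ILS
21999.1158 ILS × 0.2715 = 5972.7599397 CHF
Net change: 5972.7599397 − 5000 = 972.7599397 CHF

972.76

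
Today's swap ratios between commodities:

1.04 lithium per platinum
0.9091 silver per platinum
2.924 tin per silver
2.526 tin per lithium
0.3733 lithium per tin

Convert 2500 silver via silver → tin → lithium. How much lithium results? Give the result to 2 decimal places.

2728.82

2500 silver × 2.924 = 7310 tin
7310 tin × 0.3733 = 2728.823 lithium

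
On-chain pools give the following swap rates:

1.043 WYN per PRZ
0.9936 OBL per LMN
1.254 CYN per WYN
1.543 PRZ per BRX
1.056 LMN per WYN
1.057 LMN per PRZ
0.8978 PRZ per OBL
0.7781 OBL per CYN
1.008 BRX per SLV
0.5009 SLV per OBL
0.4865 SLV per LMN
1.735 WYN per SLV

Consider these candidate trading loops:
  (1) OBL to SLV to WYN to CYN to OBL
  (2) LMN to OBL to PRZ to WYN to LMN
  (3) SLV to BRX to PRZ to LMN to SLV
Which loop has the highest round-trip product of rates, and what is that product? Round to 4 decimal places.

0.9825

(1) 0.5009 × 1.735 × 1.254 × 0.7781 = 0.84798
(2) 0.9936 × 0.8978 × 1.043 × 1.056 = 0.98252
(3) 1.008 × 1.543 × 1.057 × 0.4865 = 0.79981
Highest is cycle (2) at 0.9825 (≤1, no arbitrage).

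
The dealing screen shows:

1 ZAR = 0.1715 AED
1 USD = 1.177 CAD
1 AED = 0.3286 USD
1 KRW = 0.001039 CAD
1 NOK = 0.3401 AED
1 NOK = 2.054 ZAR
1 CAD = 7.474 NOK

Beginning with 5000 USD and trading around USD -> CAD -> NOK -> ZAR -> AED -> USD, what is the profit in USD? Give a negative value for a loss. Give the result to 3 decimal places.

5000 USD × 1.177 = 5885 CAD
5885 CAD × 7.474 = 43984.49 NOK
43984.49 NOK × 2.054 = 90344.14246 ZAR
90344.14246 ZAR × 0.1715 = 15494.02043189 AED
15494.02043189 AED × 0.3286 = 5091.335113919054 USD
Net change: 5091.335113919054 − 5000 = 91.335113919054 USD

91.335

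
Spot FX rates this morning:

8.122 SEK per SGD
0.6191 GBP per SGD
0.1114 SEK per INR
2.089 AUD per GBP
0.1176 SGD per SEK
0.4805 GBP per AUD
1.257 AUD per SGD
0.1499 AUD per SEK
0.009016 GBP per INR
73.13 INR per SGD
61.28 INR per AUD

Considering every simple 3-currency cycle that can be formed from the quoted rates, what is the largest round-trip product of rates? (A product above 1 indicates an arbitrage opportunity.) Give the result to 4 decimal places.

1.1542

GBP→AUD→INR→GBP: 2.089 × 61.28 × 0.009016 = 1.15417
INR→SEK→AUD→INR: 0.1114 × 0.1499 × 61.28 = 1.02331
INR→SEK→SGD→INR: 0.1114 × 0.1176 × 73.13 = 0.95805
Maximum is GBP→AUD→INR→GBP at 1.1542; arbitrage exists.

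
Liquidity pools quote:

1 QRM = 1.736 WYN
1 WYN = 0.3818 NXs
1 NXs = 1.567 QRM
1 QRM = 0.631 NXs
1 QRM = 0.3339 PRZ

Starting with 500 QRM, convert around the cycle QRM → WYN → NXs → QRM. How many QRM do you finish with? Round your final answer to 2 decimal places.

500 QRM × 1.736 = 868 WYN
868 WYN × 0.3818 = 331.4024 NXs
331.4024 NXs × 1.567 = 519.3075608 QRM

519.31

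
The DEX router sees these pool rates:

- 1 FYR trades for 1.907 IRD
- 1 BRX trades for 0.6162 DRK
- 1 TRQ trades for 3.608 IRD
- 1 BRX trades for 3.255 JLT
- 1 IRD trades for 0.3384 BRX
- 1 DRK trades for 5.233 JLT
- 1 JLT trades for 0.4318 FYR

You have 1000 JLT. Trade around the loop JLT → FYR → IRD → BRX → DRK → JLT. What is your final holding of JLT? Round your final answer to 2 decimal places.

1000 JLT × 0.4318 = 431.8 FYR
431.8 FYR × 1.907 = 823.4426 IRD
823.4426 IRD × 0.3384 = 278.65297584 BRX
278.65297584 BRX × 0.6162 = 171.705963712608 DRK
171.705963712608 DRK × 5.233 = 898.537308108077664 JLT

898.54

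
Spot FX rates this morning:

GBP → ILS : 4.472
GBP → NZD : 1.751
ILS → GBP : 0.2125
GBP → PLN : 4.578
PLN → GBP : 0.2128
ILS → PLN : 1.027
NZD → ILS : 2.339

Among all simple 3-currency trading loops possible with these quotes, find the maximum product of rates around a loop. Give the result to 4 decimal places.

0.9773

ILS→PLN→GBP→ILS: 1.027 × 0.2128 × 4.472 = 0.97734
ILS→GBP→NZD→ILS: 0.2125 × 1.751 × 2.339 = 0.87031
Maximum is ILS→PLN→GBP→ILS at 0.9773; no arbitrage — every cycle loses value.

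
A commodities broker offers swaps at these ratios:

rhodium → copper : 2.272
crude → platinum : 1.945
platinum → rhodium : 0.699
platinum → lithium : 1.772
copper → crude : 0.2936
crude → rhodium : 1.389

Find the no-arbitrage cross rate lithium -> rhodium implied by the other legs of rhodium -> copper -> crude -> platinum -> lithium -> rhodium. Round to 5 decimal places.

0.43496

Known legs of the cycle: 2.272 × 0.2936 × 1.945 × 1.772 = 2.299046215168
For no arbitrage the full-cycle product must be 1, so the missing rate is 1 / 2.299046215168 ≈ 0.4349630.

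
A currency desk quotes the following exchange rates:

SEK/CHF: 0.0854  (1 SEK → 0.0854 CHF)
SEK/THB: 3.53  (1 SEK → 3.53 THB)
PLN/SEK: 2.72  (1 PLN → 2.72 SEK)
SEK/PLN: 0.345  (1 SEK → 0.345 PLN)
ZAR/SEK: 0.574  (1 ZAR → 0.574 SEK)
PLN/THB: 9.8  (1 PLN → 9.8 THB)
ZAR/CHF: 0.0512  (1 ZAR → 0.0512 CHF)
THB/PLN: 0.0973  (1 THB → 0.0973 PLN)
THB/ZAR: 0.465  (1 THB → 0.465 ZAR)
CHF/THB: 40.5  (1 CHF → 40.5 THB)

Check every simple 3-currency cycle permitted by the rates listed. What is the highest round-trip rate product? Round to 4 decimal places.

0.9642

CHF→THB→ZAR→CHF: 40.5 × 0.465 × 0.0512 = 0.96422
SEK→THB→ZAR→SEK: 3.53 × 0.465 × 0.574 = 0.94219
PLN→SEK→THB→PLN: 2.72 × 3.53 × 0.0973 = 0.93424
Maximum is CHF→THB→ZAR→CHF at 0.9642; no arbitrage — every cycle loses value.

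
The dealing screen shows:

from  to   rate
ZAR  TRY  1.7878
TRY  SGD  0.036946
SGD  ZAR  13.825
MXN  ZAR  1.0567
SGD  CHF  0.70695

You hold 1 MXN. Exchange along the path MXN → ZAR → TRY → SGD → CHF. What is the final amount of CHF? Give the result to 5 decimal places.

0.04934

1 MXN × 1.0567 = 1.0567 ZAR
1.0567 ZAR × 1.7878 = 1.88916826 TRY
1.88916826 TRY × 0.036946 = 0.06979721053396 SGD
0.06979721053396 SGD × 0.70695 = 0.049343137986983022 CHF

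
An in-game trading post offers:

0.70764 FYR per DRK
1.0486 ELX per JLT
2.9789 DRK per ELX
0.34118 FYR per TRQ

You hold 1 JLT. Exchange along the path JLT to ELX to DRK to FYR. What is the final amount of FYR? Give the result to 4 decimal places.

2.2104

1 JLT × 1.0486 = 1.0486 ELX
1.0486 ELX × 2.9789 = 3.12367454 DRK
3.12367454 DRK × 0.70764 = 2.2104370514856 FYR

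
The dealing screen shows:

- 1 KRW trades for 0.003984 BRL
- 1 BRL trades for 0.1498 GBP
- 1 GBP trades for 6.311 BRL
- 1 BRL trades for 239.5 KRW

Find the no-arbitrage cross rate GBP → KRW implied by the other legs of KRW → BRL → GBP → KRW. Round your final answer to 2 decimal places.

1675.59

Known legs of the cycle: 0.003984 × 0.1498 = 0.0005968032
For no arbitrage the full-cycle product must be 1, so the missing rate is 1 / 0.0005968032 ≈ 1675.5942.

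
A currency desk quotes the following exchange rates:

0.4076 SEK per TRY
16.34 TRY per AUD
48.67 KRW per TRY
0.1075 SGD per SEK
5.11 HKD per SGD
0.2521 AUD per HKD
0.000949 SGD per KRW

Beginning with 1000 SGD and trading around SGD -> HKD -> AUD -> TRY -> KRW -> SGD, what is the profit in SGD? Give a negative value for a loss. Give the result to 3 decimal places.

-27.760

1000 SGD × 5.11 = 5110 HKD
5110 HKD × 0.2521 = 1288.231 AUD
1288.231 AUD × 16.34 = 21049.69454 TRY
21049.69454 TRY × 48.67 = 1024488.6332618 KRW
1024488.6332618 KRW × 0.000949 = 972.2397129654482 SGD
Net change: 972.2397129654482 − 1000 = -27.7602870345518 SGD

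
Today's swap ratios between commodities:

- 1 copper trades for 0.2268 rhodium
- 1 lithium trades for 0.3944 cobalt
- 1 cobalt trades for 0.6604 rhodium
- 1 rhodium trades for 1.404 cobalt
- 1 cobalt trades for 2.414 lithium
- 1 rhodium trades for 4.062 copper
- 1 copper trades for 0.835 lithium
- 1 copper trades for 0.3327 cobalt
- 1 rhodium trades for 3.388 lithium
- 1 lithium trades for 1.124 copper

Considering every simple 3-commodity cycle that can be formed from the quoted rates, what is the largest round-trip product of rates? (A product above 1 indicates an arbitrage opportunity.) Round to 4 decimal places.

cobalt→lithium→copper→cobalt: 2.414 × 1.124 × 0.3327 = 0.90273
cobalt→rhodium→copper→cobalt: 0.6604 × 4.062 × 0.3327 = 0.89248
cobalt→rhodium→lithium→cobalt: 0.6604 × 3.388 × 0.3944 = 0.88244
lithium→copper→rhodium→lithium: 1.124 × 0.2268 × 3.388 = 0.86368
Maximum is cobalt→lithium→copper→cobalt at 0.9027; no arbitrage — every cycle loses value.

0.9027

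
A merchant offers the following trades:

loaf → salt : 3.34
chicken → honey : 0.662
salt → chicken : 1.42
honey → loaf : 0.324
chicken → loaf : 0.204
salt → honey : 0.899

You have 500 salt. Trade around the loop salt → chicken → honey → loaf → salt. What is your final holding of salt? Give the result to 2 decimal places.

508.64

500 salt × 1.42 = 710 chicken
710 chicken × 0.662 = 470.02 honey
470.02 honey × 0.324 = 152.28648 loaf
152.28648 loaf × 3.34 = 508.6368432 salt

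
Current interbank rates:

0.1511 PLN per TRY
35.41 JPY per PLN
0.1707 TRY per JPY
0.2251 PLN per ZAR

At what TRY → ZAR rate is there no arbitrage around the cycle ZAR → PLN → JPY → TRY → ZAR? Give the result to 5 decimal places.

Known legs of the cycle: 0.2251 × 35.41 × 0.1707 = 1.3606140237
For no arbitrage the full-cycle product must be 1, so the missing rate is 1 / 1.3606140237 ≈ 0.7349623.

0.73496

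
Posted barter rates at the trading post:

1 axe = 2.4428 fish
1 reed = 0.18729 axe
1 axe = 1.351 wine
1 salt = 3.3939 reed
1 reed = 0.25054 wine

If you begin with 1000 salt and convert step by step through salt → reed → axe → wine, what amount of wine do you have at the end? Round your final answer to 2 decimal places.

1000 salt × 3.3939 = 3393.9 reed
3393.9 reed × 0.18729 = 635.643531 axe
635.643531 axe × 1.351 = 858.754410381 wine

858.75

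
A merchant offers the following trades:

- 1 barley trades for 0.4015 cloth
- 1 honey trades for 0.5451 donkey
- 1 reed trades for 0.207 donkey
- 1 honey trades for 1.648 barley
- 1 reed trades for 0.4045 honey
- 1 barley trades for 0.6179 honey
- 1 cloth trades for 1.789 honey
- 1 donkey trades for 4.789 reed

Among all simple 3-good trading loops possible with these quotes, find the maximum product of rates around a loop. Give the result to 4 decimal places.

cloth→honey→barley→cloth: 1.789 × 1.648 × 0.4015 = 1.18373
reed→honey→donkey→reed: 0.4045 × 0.5451 × 4.789 = 1.05594
Maximum is cloth→honey→barley→cloth at 1.1837; arbitrage exists.

1.1837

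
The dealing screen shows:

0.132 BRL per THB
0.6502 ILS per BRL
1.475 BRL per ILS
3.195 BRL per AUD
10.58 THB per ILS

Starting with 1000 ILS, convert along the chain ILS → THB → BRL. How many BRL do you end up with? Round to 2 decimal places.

1000 ILS × 10.58 = 10580 THB
10580 THB × 0.132 = 1396.56 BRL

1396.56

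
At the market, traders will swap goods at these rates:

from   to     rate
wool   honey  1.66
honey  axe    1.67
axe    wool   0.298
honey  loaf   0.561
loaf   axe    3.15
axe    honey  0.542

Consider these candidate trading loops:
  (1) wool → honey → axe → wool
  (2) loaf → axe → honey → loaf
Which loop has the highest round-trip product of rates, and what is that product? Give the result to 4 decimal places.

0.9578

(1) 1.66 × 1.67 × 0.298 = 0.82612
(2) 3.15 × 0.542 × 0.561 = 0.95780
Highest is cycle (2) at 0.9578 (≤1, no arbitrage).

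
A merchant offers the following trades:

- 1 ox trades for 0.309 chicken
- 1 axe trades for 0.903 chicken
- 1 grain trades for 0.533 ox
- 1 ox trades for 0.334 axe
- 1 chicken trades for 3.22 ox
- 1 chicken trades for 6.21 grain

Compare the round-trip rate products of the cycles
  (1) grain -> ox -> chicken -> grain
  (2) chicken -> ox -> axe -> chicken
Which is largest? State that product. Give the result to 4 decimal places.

1.0228

(1) 0.533 × 0.309 × 6.21 = 1.02277
(2) 3.22 × 0.334 × 0.903 = 0.97116
Highest is cycle (1) at 1.0228 (>1, arbitrage).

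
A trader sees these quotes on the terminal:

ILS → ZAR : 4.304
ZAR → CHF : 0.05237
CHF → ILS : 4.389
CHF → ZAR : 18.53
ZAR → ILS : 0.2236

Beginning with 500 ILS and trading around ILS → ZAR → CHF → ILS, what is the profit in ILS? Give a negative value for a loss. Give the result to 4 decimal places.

-5.3586

500 ILS × 4.304 = 2152 ZAR
2152 ZAR × 0.05237 = 112.70024 CHF
112.70024 CHF × 4.389 = 494.64135336 ILS
Net change: 494.64135336 − 500 = -5.35864664 ILS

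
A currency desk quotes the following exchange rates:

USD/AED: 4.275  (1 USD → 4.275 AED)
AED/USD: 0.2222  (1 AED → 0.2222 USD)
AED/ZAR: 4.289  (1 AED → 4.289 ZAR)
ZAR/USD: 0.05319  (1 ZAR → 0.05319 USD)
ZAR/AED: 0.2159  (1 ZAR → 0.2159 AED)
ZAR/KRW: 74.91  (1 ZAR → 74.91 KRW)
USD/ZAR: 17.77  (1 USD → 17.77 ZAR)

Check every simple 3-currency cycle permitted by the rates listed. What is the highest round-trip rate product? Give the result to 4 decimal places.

USD→AED→ZAR→USD: 4.275 × 4.289 × 0.05319 = 0.97526
USD→ZAR→AED→USD: 17.77 × 0.2159 × 0.2222 = 0.85248
Maximum is USD→AED→ZAR→USD at 0.9753; no arbitrage — every cycle loses value.

0.9753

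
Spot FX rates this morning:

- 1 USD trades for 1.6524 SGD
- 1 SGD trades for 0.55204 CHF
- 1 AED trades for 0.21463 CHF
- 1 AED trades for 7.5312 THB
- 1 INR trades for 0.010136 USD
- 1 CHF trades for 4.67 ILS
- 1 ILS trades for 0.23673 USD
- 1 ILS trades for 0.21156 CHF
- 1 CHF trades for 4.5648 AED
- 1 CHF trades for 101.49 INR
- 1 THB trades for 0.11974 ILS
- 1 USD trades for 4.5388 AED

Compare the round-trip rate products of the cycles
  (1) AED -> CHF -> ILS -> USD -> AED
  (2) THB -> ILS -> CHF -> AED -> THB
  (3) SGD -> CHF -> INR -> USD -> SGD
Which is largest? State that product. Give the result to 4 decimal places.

1.0770

(1) 0.21463 × 4.67 × 0.23673 × 4.5388 = 1.07697
(2) 0.11974 × 0.21156 × 4.5648 × 7.5312 = 0.87088
(3) 0.55204 × 101.49 × 0.010136 × 1.6524 = 0.93837
Highest is cycle (1) at 1.0770 (>1, arbitrage).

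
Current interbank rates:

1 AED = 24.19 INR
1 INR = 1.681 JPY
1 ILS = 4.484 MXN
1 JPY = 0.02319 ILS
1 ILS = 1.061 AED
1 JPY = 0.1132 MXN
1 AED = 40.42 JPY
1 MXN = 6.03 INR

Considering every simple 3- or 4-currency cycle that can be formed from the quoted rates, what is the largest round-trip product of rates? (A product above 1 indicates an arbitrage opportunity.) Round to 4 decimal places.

1.1474

MXN→INR→JPY→MXN: 6.03 × 1.681 × 0.1132 = 1.14744
MXN→INR→JPY→ILS→MXN: 6.03 × 1.681 × 0.02319 × 4.484 = 1.05403
INR→JPY→ILS→AED→INR: 1.681 × 0.02319 × 1.061 × 24.19 = 1.00051
AED→JPY→ILS→AED: 40.42 × 0.02319 × 1.061 = 0.99452
Maximum is MXN→INR→JPY→MXN at 1.1474; arbitrage exists.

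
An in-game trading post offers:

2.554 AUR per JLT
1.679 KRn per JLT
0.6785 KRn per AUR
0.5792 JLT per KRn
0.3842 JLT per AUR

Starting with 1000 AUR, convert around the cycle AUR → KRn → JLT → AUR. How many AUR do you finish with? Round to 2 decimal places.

1003.69

1000 AUR × 0.6785 = 678.5 KRn
678.5 KRn × 0.5792 = 392.9872 JLT
392.9872 JLT × 2.554 = 1003.6893088 AUR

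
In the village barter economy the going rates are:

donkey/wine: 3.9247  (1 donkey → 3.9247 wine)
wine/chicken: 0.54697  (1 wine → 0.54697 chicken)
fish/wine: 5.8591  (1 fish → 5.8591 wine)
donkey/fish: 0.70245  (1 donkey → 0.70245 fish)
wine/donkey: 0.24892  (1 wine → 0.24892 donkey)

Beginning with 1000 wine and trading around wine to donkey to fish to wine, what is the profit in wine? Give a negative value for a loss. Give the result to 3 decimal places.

24.486

1000 wine × 0.24892 = 248.92 donkey
248.92 donkey × 0.70245 = 174.853854 fish
174.853854 fish × 5.8591 = 1024.4862159714 wine
Net change: 1024.4862159714 − 1000 = 24.4862159714 wine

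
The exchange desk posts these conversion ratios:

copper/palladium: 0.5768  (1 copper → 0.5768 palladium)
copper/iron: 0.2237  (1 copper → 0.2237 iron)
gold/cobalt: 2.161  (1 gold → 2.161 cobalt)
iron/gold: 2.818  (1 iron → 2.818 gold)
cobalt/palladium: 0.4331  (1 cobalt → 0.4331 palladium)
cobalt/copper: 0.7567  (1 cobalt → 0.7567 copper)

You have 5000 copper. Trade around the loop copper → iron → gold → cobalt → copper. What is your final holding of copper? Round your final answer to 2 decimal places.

5000 copper × 0.2237 = 1118.5 iron
1118.5 iron × 2.818 = 3151.933 gold
3151.933 gold × 2.161 = 6811.327213 cobalt
6811.327213 cobalt × 0.7567 = 5154.1313020771 copper

5154.13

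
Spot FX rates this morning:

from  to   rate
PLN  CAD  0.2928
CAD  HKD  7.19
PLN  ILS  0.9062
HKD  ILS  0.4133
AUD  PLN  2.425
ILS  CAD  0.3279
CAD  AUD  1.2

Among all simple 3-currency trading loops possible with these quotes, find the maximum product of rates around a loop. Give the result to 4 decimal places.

CAD→HKD→ILS→CAD: 7.19 × 0.4133 × 0.3279 = 0.97440
AUD→PLN→CAD→AUD: 2.425 × 0.2928 × 1.2 = 0.85205
Maximum is CAD→HKD→ILS→CAD at 0.9744; no arbitrage — every cycle loses value.

0.9744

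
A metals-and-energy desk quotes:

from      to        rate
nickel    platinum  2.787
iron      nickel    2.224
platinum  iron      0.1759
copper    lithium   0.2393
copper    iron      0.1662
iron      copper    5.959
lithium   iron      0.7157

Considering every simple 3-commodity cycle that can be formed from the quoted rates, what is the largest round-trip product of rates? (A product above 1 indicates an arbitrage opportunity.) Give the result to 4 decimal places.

1.0903

iron→nickel→platinum→iron: 2.224 × 2.787 × 0.1759 = 1.09028
copper→lithium→iron→copper: 0.2393 × 0.7157 × 5.959 = 1.02058
Maximum is iron→nickel→platinum→iron at 1.0903; arbitrage exists.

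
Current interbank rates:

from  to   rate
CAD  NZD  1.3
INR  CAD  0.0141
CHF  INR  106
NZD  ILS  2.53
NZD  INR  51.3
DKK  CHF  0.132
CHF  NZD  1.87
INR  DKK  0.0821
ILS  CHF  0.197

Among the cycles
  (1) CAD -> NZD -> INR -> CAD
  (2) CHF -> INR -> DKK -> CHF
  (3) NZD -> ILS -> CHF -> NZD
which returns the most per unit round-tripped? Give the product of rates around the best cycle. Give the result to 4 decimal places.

(1) 1.3 × 51.3 × 0.0141 = 0.94033
(2) 106 × 0.0821 × 0.132 = 1.14874
(3) 2.53 × 0.197 × 1.87 = 0.93203
Highest is cycle (2) at 1.1487 (>1, arbitrage).

1.1487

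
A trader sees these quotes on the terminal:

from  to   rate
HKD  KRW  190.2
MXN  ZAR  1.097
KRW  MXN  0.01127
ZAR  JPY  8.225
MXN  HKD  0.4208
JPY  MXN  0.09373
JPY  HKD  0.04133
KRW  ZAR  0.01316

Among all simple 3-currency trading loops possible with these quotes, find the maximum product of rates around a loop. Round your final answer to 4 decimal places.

0.9020

KRW→MXN→HKD→KRW: 0.01127 × 0.4208 × 190.2 = 0.90201
ZAR→JPY→MXN→ZAR: 8.225 × 0.09373 × 1.097 = 0.84571
Maximum is KRW→MXN→HKD→KRW at 0.9020; no arbitrage — every cycle loses value.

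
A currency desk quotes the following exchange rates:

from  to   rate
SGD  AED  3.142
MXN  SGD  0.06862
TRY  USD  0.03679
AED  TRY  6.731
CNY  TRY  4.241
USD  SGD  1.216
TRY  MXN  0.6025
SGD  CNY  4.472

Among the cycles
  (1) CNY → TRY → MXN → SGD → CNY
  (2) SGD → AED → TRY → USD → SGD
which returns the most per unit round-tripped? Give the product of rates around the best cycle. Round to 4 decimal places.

0.9461

(1) 4.241 × 0.6025 × 0.06862 × 4.472 = 0.78411
(2) 3.142 × 6.731 × 0.03679 × 1.216 = 0.94613
Highest is cycle (2) at 0.9461 (≤1, no arbitrage).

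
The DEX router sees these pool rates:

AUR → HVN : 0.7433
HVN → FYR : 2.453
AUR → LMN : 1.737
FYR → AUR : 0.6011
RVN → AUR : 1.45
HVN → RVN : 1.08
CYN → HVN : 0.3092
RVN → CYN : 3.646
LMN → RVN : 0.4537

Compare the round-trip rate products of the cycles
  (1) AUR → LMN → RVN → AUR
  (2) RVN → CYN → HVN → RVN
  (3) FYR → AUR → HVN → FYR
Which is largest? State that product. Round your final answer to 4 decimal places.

(1) 1.737 × 0.4537 × 1.45 = 1.14271
(2) 3.646 × 0.3092 × 1.08 = 1.21753
(3) 0.6011 × 0.7433 × 2.453 = 1.09599
Highest is cycle (2) at 1.2175 (>1, arbitrage).

1.2175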